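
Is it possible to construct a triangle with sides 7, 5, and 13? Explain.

The longest side is 13. The other two sides sum to 5 + 7 = 12.
Since 12 ≤ 13, the two shorter sides cannot reach around to close the triangle.

No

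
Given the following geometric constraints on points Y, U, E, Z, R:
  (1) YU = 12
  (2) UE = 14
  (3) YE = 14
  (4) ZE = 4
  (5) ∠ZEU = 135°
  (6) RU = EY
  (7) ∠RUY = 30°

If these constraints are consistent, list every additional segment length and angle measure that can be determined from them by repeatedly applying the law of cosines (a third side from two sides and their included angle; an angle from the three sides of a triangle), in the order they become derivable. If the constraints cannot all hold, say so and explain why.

The constraints are consistent. Derivable facts, in order:
After 1 step:
- UZ ≈ 17.06
- YR ≈ 7
- ∠EUY = 64.62°
- ∠EYU = 64.62°
- ∠UEY = 50.75°
After 2 steps:
- ∠EUZ = 9.54°
- ∠EZU = 35.46°
- ∠RYU = 91.02°
- ∠URY = 58.98°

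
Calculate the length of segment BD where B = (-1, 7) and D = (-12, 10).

The horizontal distance is |-12 - -1| = 11 and the vertical distance is |10 - 7| = 3.
By the Pythagorean theorem, d = sqrt(11^2 + 3^2) = sqrt(130).

sqrt(130)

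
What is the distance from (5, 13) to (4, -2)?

d = sqrt((-1)^2 + (-15)^2) = sqrt(226)

sqrt(226)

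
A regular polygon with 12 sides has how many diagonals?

Total line segments between 12 vertices = C(12,2) = 66.
Subtract the 12 sides: 66 - 12 = 54 diagonals.

54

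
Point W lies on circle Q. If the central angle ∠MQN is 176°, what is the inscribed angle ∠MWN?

By the inscribed angle theorem, the inscribed angle is half the central angle.
Inscribed angle = 176° / 2 = 88°

88°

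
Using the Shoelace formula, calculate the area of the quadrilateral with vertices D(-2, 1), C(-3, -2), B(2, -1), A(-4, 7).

Shoelace: sum of cross terms = 34, Area = (1/2)|34| = 17

17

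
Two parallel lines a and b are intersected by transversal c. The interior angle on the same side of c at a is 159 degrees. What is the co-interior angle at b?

Co-interior angles sum to 180: 180 - 159 = 21 degrees.

21 degrees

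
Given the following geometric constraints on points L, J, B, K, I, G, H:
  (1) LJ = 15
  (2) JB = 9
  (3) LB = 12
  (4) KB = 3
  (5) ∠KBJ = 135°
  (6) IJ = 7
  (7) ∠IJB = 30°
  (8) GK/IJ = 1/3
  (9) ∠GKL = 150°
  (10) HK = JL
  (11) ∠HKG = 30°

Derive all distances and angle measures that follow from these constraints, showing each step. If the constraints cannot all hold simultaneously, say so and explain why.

The constraints are consistent.

From the given relations:
  GK = 1/3·IJ = 1/3·7 ≈ 2.33
  HK = JL = 15

Step 1: From JB = 9, BK = 3, and ∠JBK = 135°, by the law of cosines:
  JK² = JB² + BK² - 2·JB·BK·cos(135°) = 81 + 9 + 38.18 = 128.2
  JK ≈ 11.32

Step 2: From BJ = 9, JI = 7, and ∠BJI = 30°, by the law of cosines:
  BI² = BJ² + JI² - 2·BJ·JI·cos(30°) = 81 + 49 - 109.1 = 20.88
  BI ≈ 4.57

Step 3: From GK = 2.33, KH = 15, and ∠GKH = 30°, by the law of cosines:
  GH² = GK² + KH² - 2·GK·KH·cos(30°) = 5.444 + 225 - 60.62 = 169.8
  GH ≈ 13.03

Step 4: From LB = 12, LJ = 15, BJ = 9, by the inverse law of cosines:
  cos(∠BLJ) = (LB² + LJ² - BJ²) / (2·LB·LJ)
  ∠BLJ = 36.87°

Step 5: From JB = 9, JL = 15, BL = 12, by the inverse law of cosines:
  cos(∠BJL) = (JB² + JL² - BL²) / (2·JB·JL)
  ∠BJL = 53.13°

Step 6: From BJ = 9, BL = 12, JL = 15, by the inverse law of cosines:
  cos(∠JBL) = (BJ² + BL² - JL²) / (2·BJ·BL)
  ∠JBL = 90°

Step 7: From JB = 9, JK = 11.32, BK = 3, by the inverse law of cosines:
  cos(∠BJK) = (JB² + JK² - BK²) / (2·JB·JK)
  ∠BJK = 10.8°

Step 8: From BI = 4.57, BJ = 9, IJ = 7, by the inverse law of cosines:
  cos(∠IBJ) = (BI² + BJ² - IJ²) / (2·BI·BJ)
  ∠IBJ = 49.99°

Step 9: From KB = 3, KJ = 11.32, BJ = 9, by the inverse law of cosines:
  cos(∠BKJ) = (KB² + KJ² - BJ²) / (2·KB·KJ)
  ∠BKJ = 34.2°

Step 10: From IB = 4.57, IJ = 7, BJ = 9, by the inverse law of cosines:
  cos(∠BIJ) = (IB² + IJ² - BJ²) / (2·IB·IJ)
  ∠BIJ = 100.01°

Step 11: From GH = 13.03, GK = 2.33, HK = 15, by the inverse law of cosines:
  cos(∠HGK) = (GH² + GK² - HK²) / (2·GH·GK)
  ∠HGK = 144.86°

Step 12: From HG = 13.03, HK = 15, GK = 2.33, by the inverse law of cosines:
  cos(∠GHK) = (HG² + HK² - GK²) / (2·HG·HK)
  ∠GHK = 5.14°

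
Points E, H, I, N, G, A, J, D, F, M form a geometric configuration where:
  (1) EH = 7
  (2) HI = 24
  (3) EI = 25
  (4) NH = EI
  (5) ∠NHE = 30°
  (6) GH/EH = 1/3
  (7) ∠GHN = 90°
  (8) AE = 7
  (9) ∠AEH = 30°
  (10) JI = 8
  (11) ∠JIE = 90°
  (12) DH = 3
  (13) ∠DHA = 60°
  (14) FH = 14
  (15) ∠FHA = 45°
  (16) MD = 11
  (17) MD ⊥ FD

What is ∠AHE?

Step 1: By the law of cosines on triangle HEA: HA² = 7² + 7² − 2·7·7·cos(30°) = 13.13, so HA ≈ 3.62.
Step 2: By the inverse law of cosines on triangle AHE: cos(∠AHE) = (3.62² + 7² − 7²) / (2·3.62·7) = 13.13/50.73 = 0.2588, so ∠AHE = 75°.

Therefore, the measure of angle ∠AHE = 75°.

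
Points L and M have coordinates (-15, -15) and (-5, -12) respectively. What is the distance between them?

The horizontal distance is |-5 - -15| = 10 and the vertical distance is |-12 - -15| = 3.
By the Pythagorean theorem, d = sqrt(10^2 + 3^2) = sqrt(109).

sqrt(109)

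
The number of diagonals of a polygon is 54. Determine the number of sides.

Using d = n(n - 3)/2, we solve 54 = n(n - 3)/2.
So n(n - 3) = 108.
Testing n = 12: 12 * 9 = 108 = 108. Correct.
The polygon has 12 sides.

12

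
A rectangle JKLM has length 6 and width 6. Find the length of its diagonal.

Using the Pythagorean theorem:
d² = 6² + 6² = 36 + 36 = 72
d = sqrt(72) = 6*sqrt(2)

6*sqrt(2)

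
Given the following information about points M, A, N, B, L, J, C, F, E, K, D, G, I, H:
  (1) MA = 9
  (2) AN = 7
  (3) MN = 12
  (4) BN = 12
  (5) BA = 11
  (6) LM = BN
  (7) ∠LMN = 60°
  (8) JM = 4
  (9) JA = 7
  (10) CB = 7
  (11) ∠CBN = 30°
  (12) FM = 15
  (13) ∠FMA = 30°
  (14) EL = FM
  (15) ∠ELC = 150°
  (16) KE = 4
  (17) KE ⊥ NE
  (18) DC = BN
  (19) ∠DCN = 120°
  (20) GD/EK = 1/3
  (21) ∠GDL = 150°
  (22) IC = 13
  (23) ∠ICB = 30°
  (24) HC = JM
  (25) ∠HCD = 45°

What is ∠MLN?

From the given relations: LM = BN = 12.
Step 1: By the law of cosines on triangle LMN: LN² = 12² + 12² − 2·12·12·cos(60°) = 144, so LN = 12.
Step 2: By the inverse law of cosines on triangle MLN: cos(∠MLN) = (12² + 12² − 12²) / (2·12·12) = 144/288 = 0.5, so ∠MLN = 60°.

Therefore, the measure of angle ∠MLN = 60°.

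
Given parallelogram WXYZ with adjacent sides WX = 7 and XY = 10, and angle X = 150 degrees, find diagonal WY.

The diagonal of a parallelogram can be found by treating two adjacent sides and the diagonal as a triangle.
Applying the law of cosines with sides 7, 10 and included angle 150°:
d^2 = 49 + 100 - 140*cos(150°) = 70*sqrt(3) + 149
d = sqrt(70*sqrt(3) + 149)

sqrt(70*sqrt(3) + 149)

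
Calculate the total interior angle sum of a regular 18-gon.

The sum of interior angles of an n-sided polygon is (n - 2) * 180.
For n = 18: (18 - 2) * 180 = 16 * 180 = 2880 degrees.

2880 degrees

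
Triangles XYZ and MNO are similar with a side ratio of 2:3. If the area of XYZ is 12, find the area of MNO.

Area ratio = (2/3)^2 = 4/9. Area of MNO = 12 * 9/4 = 27.

27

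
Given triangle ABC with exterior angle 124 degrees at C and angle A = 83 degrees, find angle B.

The exterior angle theorem states that an exterior angle equals the sum of the two non-adjacent interior angles.
So 124 = 83 + angle B, which gives angle B = 124 - 83 = 41 degrees.

41 degrees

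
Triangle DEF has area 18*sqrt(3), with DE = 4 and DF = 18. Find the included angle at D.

Area = (1/2) * a * b * sin(C)
sin(C) = 2 * Area / (a * b)
sin(C) = 2 * 18*sqrt(3) / (4 * 18)
sin(C) = sqrt(3)/2
C = arcsin(sqrt(3)/2) = 60°
Since sin(180° - C) = sin(C), the obtuse angle 120° gives the same area, so C = 60° or C = 120°.

60° or 120°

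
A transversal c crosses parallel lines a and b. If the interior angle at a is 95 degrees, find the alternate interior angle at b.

Alternate interior angles lie on opposite sides of the transversal, between the parallel lines.
By the alternate interior angle theorem, they are equal: 95 degrees.

95 degrees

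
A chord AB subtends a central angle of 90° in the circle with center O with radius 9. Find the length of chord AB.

Drop a perpendicular from the center to the chord, bisecting both the chord and the central angle.
Each half-chord = r sin(θ/2) = 9 sin(45°).
The full chord = 2 × 9 × sin(45°) = 9*sqrt(2).

9*sqrt(2)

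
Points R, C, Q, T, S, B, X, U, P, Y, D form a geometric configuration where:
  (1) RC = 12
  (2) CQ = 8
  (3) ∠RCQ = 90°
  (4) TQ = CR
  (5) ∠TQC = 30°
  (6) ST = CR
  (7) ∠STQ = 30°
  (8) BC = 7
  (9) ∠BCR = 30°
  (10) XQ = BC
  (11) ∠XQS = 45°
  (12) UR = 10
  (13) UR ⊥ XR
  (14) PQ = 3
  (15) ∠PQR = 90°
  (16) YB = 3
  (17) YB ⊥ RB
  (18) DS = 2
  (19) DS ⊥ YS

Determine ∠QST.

From the given relations: ST = CR = 12; TQ = CR = 12.
Step 1: By the law of cosines on triangle STQ: SQ² = 12² + 12² − 2·12·12·cos(30°) = 38.58, so SQ ≈ 6.21.
Step 2: By the inverse law of cosines on triangle QST: cos(∠QST) = (6.21² + 12² − 12²) / (2·6.21·12) = 38.58/149.08 = 0.2588, so ∠QST = 75°.

Therefore, the measure of angle ∠QST = 75°.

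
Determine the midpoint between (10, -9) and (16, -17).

The midpoint is the average of the coordinates:
x: (10 + 16)/2 = 13
y: (-9 + -17)/2 = -13
Midpoint = (13, -13)

(13, -13)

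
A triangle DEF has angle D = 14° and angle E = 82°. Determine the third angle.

Let angle F = x. Then 14 + 82 + x = 180.
x = 180 - 96 = 84 degrees.

84 degrees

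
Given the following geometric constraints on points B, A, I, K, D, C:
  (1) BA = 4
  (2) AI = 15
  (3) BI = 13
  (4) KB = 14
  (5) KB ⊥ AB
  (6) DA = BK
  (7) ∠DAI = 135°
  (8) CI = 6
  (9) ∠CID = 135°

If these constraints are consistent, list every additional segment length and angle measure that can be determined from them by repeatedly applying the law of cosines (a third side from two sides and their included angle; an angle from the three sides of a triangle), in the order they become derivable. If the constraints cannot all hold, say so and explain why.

The constraints are consistent. Derivable facts, in order:
After 1 step:
- AK = 2·√53
- ID ≈ 26.8
- ∠ABI = 112.62°
- ∠AIB = 14.25°
- ∠BAI = 53.13°
After 2 steps:
- DC ≈ 31.33
- ∠ADI = 23.32°
- ∠AID = 21.68°
- ∠AKB = 15.95°
- ∠BAK = 74.05°
After 3 steps:
- ∠CDI = 7.78°
- ∠DCI = 37.22°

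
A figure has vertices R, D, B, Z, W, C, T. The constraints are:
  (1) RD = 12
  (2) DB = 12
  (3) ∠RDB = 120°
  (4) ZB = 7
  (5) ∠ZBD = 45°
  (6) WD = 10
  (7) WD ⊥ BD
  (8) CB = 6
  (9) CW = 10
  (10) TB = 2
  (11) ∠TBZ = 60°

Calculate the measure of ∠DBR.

Step 1: By the law of cosines on triangle BDR: BR² = 12² + 12² − 2·12·12·cos(120°) = 432, so BR = 12·√3.
Step 2: By the inverse law of cosines on triangle DBR: cos(∠DBR) = (12² + (12·√3)² − 12²) / (2·12·12·√3) = 432/498.83 = 0.866, so ∠DBR = 30°.

Therefore, the measure of angle ∠DBR = 30°.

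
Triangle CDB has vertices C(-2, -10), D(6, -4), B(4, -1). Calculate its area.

Using the Shoelace formula for a triangle:
Area = (1/2)|x0(y1 - y2) + x1(y2 - y0) + x2(y0 - y1)|
Area = (1/2)|-2(-4 - -1) + 6(-1 - -10) + 4(-10 - -4)|
Area = (1/2)|6 + 54 + -24|
Area = (1/2)|36|
Area = (1/2)(36)
Area = 18

18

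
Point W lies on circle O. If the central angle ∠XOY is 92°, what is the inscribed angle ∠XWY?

An inscribed angle intercepts an arc from a point on the circle, while the central angle intercepts the same arc from the center.
The inscribed angle is always half the central angle: 92° / 2 = 46°.

46°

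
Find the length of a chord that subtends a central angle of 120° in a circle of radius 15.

Chord length = 2r sin(θ/2)
= 2 × 15 × sin(120°/2)
= 2 × 15 × sin(60°)
= 15*sqrt(3)

15*sqrt(3)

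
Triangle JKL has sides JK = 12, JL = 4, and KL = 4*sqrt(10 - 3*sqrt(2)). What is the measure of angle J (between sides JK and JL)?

cos(J) = (12² + 4² - (4*sqrt(10 - 3*sqrt(2)))²) / (2 × 12 × 4) = sqrt(2)/2, so J = arccos(sqrt(2)/2) = 45°.

45°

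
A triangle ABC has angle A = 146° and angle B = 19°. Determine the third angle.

angle C = 180 - 146 - 19 = 15 degrees.

15 degrees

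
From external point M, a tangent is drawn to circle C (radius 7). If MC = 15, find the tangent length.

The tangent, radius, and line from the external point to the center form a right triangle.
The right angle is where the tangent meets the radius.
By the Pythagorean theorem: tangent² + 7² = 15²
tangent² = 225 - 49 = 176
tangent = 4*sqrt(11)

4*sqrt(11)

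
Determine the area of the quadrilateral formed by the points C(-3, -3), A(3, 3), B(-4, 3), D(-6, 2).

The Shoelace formula works by pairing each vertex with the next (cycling back to the first).
For each pair, compute x_i*y_(i+1) - x_(i+1)*y_i:
  (-3*3 - 3*-3) = 0
  (3*3 - -4*3) = 21
  (-4*2 - -6*3) = 10
  (-6*-3 - -3*2) = 24
Taking half the absolute value of the total: Area = (1/2)(55) = 55/2.

55/2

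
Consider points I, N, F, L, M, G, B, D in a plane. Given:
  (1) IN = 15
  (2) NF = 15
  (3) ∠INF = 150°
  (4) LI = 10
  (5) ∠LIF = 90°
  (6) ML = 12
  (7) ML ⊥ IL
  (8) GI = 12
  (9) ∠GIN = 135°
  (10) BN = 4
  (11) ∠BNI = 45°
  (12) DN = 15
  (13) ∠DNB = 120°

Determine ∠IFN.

Step 1: By the law of cosines on triangle FNI: FI² = 15² + 15² − 2·15·15·cos(150°) = 839.71, so FI ≈ 28.98.
Step 2: By the inverse law of cosines on triangle IFN: cos(∠IFN) = (28.98² + 15² − 15²) / (2·28.98·15) = 839.71/869.33 = 0.9659, so ∠IFN = 15°.

Therefore, the measure of angle ∠IFN = 15°.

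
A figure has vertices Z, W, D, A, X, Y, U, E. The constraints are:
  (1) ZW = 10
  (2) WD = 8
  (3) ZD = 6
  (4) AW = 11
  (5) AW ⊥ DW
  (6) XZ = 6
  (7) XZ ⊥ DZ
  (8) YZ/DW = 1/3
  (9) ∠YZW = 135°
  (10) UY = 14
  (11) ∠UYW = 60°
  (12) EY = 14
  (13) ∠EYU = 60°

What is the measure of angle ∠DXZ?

Step 1: By the law of cosines on triangle XZD: XD² = 6² + 6² − 2·6·6·cos(90°) = 72, so XD = 6·√2.
Step 2: By the inverse law of cosines on triangle DXZ: cos(∠DXZ) = ((6·√2)² + 6² − 6²) / (2·6·√2·6) = 72/101.82 = 0.7071, so ∠DXZ = 45°.

Therefore, the measure of angle ∠DXZ = 45°.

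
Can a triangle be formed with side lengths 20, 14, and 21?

Check all three triangle inequalities:
20 + 14 = 34 > 21 ✓
20 + 21 = 41 > 14 ✓
14 + 21 = 35 > 20 ✓
All conditions hold, so these sides form a valid triangle.

Yes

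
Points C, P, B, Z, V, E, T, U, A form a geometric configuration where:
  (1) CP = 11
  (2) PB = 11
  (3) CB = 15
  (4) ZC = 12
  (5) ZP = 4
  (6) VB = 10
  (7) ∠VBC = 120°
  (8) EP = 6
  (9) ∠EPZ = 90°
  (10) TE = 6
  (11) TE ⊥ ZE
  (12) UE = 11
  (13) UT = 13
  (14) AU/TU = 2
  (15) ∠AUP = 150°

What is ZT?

Step 1: By the law of cosines on triangle ZPE: ZE² = 4² + 6² − 2·4·6·cos(90°) = 52, so ZE = 2·√13.
Step 2: By the law of cosines on triangle ZET: ZT² = (2·√13)² + 6² − 2·2·√13·6·cos(90°) = 88, so ZT = 2·√22.

Therefore, the length of ZT = 2·√22.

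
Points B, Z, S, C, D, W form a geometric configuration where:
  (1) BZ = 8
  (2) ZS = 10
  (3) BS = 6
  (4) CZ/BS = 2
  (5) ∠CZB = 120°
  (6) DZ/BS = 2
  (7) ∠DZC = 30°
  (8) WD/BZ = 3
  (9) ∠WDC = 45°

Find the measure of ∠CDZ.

From the given relations: DZ = 2·BS = 2·6 = 12; CZ = 2·BS = 2·6 = 12.
Step 1: By the law of cosines on triangle DZC: DC² = 12² + 12² − 2·12·12·cos(30°) = 38.58, so DC ≈ 6.21.
Step 2: By the inverse law of cosines on triangle CDZ: cos(∠CDZ) = (6.21² + 12² − 12²) / (2·6.21·12) = 38.58/149.08 = 0.2588, so ∠CDZ = 75°.

Therefore, the measure of angle ∠CDZ = 75°.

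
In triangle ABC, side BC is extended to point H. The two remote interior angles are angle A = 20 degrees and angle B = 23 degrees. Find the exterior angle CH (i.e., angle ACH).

The interior angle at C is 180 - 20 - 23 = 137 degrees.
The exterior angle and interior angle at C are supplementary:
Exterior angle = 180 - 137 = 43 degrees.

43 degrees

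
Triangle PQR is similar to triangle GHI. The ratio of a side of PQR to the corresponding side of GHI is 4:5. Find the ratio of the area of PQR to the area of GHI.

Area scales with the square of linear dimensions. If every length is multiplied by 4/5, then the area is multiplied by (4/5)^2 = 16/25.
The area ratio is 16:25.

16:25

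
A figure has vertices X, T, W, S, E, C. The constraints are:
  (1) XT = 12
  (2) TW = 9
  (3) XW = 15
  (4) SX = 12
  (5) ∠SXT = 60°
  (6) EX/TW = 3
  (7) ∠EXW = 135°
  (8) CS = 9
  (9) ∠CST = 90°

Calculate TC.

Step 1: By the law of cosines on triangle SXT: ST² = 12² + 12² − 2·12·12·cos(60°) = 144, so ST = 12.
Step 2: By the law of cosines on triangle TSC: TC² = 12² + 9² − 2·12·9·cos(90°) = 225, so TC = 15.

Therefore, the length of TC = 15.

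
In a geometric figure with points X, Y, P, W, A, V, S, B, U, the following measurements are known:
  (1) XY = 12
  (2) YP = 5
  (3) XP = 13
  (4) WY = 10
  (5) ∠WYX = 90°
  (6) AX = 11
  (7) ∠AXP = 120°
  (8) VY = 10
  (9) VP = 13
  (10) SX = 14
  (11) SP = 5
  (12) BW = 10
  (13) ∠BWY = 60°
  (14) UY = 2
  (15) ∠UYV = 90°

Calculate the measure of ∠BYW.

Step 1: By the law of cosines on triangle YWB: YB² = 10² + 10² − 2·10·10·cos(60°) = 100, so YB = 10.
Step 2: By the inverse law of cosines on triangle BYW: cos(∠BYW) = (10² + 10² − 10²) / (2·10·10) = 100/200 = 0.5, so ∠BYW = 60°.

Therefore, the measure of angle ∠BYW = 60°.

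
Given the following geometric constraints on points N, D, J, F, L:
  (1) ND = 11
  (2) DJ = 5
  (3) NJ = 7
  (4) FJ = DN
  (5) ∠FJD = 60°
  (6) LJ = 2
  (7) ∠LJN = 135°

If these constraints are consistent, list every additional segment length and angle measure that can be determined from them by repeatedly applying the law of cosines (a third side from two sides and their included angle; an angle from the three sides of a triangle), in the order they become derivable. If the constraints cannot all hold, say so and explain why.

The constraints are consistent. Derivable facts, in order:
After 1 step:
- DF = √91
- NL ≈ 8.53
- ∠DJN = 132.18°
- ∠DNJ = 19.69°
- ∠JDN = 28.14°
After 2 steps:
- ∠DFJ = 27°
- ∠FDJ = 93°
- ∠JLN = 35.46°
- ∠JNL = 9.54°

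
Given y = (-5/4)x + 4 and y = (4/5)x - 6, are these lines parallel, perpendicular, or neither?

Slope of line 1: m1 = -5/4
Slope of line 2: m2 = 4/5
m1 * m2 = (-5/4) * (4/5) = -1 = -1, so the lines are perpendicular.

Perpendicular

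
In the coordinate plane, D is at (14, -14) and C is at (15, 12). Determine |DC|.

d = sqrt((15 - 14)^2 + (12 - -14)^2)
d = sqrt(1^2 + 26^2)
d = sqrt(1 + 676)
d = sqrt(677)

sqrt(677)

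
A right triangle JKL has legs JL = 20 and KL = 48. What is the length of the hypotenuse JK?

By the Pythagorean theorem: JK^2 = JL^2 + KL^2
JK^2 = 20^2 + 48^2 = 400 + 2304 = 2704
JK = sqrt(2704) = 52

52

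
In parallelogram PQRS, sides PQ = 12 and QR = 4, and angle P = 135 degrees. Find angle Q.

In a parallelogram, consecutive angles are supplementary (sum to 180°).
angle Q = 180 - angle P
angle Q = 180 - 135
angle Q = 45 degrees

45 degrees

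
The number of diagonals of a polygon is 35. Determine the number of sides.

Using d = n(n - 3)/2, we solve 35 = n(n - 3)/2.
So n(n - 3) = 70.
Testing n = 10: 10 * 7 = 70 = 70. Correct.
The polygon has 10 sides.

10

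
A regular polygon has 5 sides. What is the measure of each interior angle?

Each interior angle of a regular n-gon is (n - 2) * 180 / n.
For n = 5: (5 - 2) * 180 / 5 = 540/5 = 108 degrees.

108 degrees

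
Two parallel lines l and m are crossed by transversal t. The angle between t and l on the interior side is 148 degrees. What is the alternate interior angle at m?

Alternate interior angles formed by parallel lines and a transversal are equal.
The given angle is 148 degrees.
The alternate interior angle = 148 degrees.

148 degrees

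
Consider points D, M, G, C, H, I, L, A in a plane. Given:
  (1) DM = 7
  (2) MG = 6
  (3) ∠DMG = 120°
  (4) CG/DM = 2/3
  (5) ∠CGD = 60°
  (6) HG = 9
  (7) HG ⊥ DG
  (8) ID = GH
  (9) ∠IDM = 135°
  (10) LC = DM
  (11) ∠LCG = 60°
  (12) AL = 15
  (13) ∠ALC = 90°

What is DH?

Step 1: By the law of cosines on triangle DMG: DG² = 7² + 6² − 2·7·6·cos(120°) = 127, so DG = √127.
Step 2: By the law of cosines on triangle DGH: DH² = √127² + 9² − 2·√127·9·cos(90°) = 208, so DH = 4·√13.

Therefore, the length of DH = 4·√13.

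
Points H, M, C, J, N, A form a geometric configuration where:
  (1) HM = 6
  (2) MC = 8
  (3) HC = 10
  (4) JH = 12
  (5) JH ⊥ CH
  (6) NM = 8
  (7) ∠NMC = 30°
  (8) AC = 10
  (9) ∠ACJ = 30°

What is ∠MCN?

Step 1: By the law of cosines on triangle CMN: CN² = 8² + 8² − 2·8·8·cos(30°) = 17.15, so CN ≈ 4.14.
Step 2: By the inverse law of cosines on triangle MCN: cos(∠MCN) = (8² + 4.14² − 8²) / (2·8·4.14) = 17.15/66.26 = 0.2588, so ∠MCN = 75°.

Therefore, the measure of angle ∠MCN = 75°.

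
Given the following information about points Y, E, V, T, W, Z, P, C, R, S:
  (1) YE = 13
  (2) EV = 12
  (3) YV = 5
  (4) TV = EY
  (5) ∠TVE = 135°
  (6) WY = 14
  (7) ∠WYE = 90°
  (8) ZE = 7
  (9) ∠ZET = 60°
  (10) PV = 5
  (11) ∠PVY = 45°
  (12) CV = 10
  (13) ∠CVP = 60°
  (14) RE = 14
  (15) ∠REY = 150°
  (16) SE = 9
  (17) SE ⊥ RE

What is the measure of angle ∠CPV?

Step 1: By the law of cosines on triangle PVC: PC² = 5² + 10² − 2·5·10·cos(60°) = 75, so PC = 5·√3.
Step 2: By the inverse law of cosines on triangle CPV: cos(∠CPV) = ((5·√3)² + 5² − 10²) / (2·5·√3·5) = 0/86.6 = 0, so ∠CPV = 90°.

Therefore, the measure of angle ∠CPV = 90°.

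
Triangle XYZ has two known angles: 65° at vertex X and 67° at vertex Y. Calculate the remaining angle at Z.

Let angle Z = x. Then 65 + 67 + x = 180.
x = 180 - 132 = 48 degrees.

48 degrees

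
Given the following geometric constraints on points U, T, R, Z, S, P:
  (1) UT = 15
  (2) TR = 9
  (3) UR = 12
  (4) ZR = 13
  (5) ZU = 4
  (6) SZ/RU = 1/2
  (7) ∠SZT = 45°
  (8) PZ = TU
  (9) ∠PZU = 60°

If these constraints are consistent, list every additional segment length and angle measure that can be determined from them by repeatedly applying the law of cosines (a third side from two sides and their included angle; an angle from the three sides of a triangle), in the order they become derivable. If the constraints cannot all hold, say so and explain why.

The constraints are consistent. Derivable facts, in order:
After 1 step:
- UP = √181
- ∠RTU = 53.13°
- ∠RUT = 36.87°
- ∠RUZ = 95.38°
- ∠RZU = 66.78°
- ∠TRU = 90°
- ∠URZ = 17.84°
After 2 steps:
- ∠PUZ = 105.08°
- ∠UPZ = 14.92°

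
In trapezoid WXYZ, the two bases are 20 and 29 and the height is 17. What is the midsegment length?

The midsegment of a trapezoid = (base1 + base2) / 2
midsegment = (20 + 29) / 2
midsegment = 49 / 2
midsegment = 49/2

49/2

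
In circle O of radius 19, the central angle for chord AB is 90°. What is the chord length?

Chord = 2(19) sin(45°) = 19*sqrt(2)

19*sqrt(2)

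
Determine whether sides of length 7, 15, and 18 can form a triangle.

Sort the sides: 7, 15, 18.
It suffices to check that the sum of the two smallest exceeds the largest:
7 + 15 = 22 > 18. ✓
Yes, a valid triangle can be formed.

Yes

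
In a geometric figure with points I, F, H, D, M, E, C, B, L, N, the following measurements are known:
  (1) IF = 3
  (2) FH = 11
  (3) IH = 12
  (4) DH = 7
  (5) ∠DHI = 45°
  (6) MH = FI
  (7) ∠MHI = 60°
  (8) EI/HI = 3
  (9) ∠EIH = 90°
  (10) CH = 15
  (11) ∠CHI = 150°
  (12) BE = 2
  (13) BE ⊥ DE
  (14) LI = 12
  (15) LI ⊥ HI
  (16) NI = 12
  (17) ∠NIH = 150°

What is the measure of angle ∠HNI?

Step 1: By the law of cosines on triangle NIH: NH² = 12² + 12² − 2·12·12·cos(150°) = 537.42, so NH ≈ 23.18.
Step 2: By the inverse law of cosines on triangle HNI: cos(∠HNI) = (23.18² + 12² − 12²) / (2·23.18·12) = 537.42/556.37 = 0.9659, so ∠HNI = 15°.

Therefore, the measure of angle ∠HNI = 15°.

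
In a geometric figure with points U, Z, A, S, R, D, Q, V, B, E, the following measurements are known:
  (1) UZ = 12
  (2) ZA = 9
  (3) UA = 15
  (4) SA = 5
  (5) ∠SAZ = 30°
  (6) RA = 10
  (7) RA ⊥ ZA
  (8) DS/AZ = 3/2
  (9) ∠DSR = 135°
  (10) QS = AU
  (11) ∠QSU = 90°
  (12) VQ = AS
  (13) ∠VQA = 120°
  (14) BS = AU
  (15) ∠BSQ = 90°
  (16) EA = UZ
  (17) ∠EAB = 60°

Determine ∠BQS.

From the given relations: QS = AU = 15; BS = AU = 15.
Step 1: By the law of cosines on triangle QSB: QB² = 15² + 15² − 2·15·15·cos(90°) = 450, so QB = 15·√2.
Step 2: By the inverse law of cosines on triangle BQS: cos(∠BQS) = ((15·√2)² + 15² − 15²) / (2·15·√2·15) = 450/636.4 = 0.7071, so ∠BQS = 45°.

Therefore, the measure of angle ∠BQS = 45°.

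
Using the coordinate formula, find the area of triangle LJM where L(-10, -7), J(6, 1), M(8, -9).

Using the Shoelace formula for a triangle:
Area = (1/2)|x0(y1 - y2) + x1(y2 - y0) + x2(y0 - y1)|
Area = (1/2)|-10(1 - -9) + 6(-9 - -7) + 8(-7 - 1)|
Area = (1/2)|-100 + -12 + -64|
Area = (1/2)|-176|
Area = (1/2)(176)
Area = 88

88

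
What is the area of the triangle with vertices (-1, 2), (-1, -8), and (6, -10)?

Shoelace: Area = (1/2)|-1(-8--10) + -1(-10-2) + 6(2--8)| = (1/2)(70) = 35

35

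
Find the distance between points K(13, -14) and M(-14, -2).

d = sqrt((-14 - 13)^2 + (-2 - -14)^2)
d = sqrt(-27^2 + 12^2)
d = sqrt(729 + 144)
d = sqrt(873) = 3*sqrt(97)

3*sqrt(97)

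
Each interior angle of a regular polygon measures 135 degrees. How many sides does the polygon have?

Each interior angle of a regular n-gon is (n - 2) * 180 / n.
Setting this equal to 135:
(n - 2) * 180 / n = 135
Each exterior angle = 180 - 135 = 45 degrees.
Since exterior angles sum to 360: n = 360 / 45 = 8.

8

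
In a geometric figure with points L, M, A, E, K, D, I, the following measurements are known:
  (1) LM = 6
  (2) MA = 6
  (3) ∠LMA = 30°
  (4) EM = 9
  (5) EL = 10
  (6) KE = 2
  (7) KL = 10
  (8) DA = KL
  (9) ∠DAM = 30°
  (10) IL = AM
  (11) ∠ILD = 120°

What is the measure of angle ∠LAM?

Step 1: By the law of cosines on triangle AML: AL² = 6² + 6² − 2·6·6·cos(30°) = 9.65, so AL ≈ 3.11.
Step 2: By the inverse law of cosines on triangle LAM: cos(∠LAM) = (3.11² + 6² − 6²) / (2·3.11·6) = 9.65/37.27 = 0.2588, so ∠LAM = 75°.

Therefore, the measure of angle ∠LAM = 75°.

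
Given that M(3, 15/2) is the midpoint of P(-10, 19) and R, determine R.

Using the midpoint formula: M = ((x1 + x2)/2, (y1 + y2)/2)
We know M = (3, 15/2) and P = (-10, 19)
For x: 3 = (-10 + x2)/2, so x2 = 2*3 - -10 = 16
For y: 15/2 = (19 + y2)/2, so y2 = 2*15/2 - 19 = -4
R = (16, -4)

(16, -4)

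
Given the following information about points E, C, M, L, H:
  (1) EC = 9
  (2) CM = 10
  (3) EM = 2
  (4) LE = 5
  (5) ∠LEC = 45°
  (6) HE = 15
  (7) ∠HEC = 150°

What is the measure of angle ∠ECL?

Step 1: By the law of cosines on triangle CEL: CL² = 9² + 5² − 2·9·5·cos(45°) = 42.36, so CL ≈ 6.51.
Step 2: By the inverse law of cosines on triangle ECL: cos(∠ECL) = (9² + 6.51² − 5²) / (2·9·6.51) = 98.36/117.15 = 0.8396, so ∠ECL = 32.9°.

Therefore, the measure of angle ∠ECL = 32.9°.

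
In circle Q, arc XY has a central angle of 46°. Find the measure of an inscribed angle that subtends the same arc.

By the inscribed angle theorem, the inscribed angle is half the central angle.
Inscribed angle = 46° / 2 = 23°

23°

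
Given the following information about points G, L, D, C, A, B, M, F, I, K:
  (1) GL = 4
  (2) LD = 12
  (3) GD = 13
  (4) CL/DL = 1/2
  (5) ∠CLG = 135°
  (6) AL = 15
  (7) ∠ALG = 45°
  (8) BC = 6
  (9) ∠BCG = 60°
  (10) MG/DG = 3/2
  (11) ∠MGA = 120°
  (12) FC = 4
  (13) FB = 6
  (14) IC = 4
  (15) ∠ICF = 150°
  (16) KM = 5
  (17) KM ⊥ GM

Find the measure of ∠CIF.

Step 1: By the law of cosines on triangle ICF: IF² = 4² + 4² − 2·4·4·cos(150°) = 59.71, so IF ≈ 7.73.
Step 2: By the inverse law of cosines on triangle CIF: cos(∠CIF) = (4² + 7.73² − 4²) / (2·4·7.73) = 59.71/61.82 = 0.9659, so ∠CIF = 15°.

Therefore, the measure of angle ∠CIF = 15°.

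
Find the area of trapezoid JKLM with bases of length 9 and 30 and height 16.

A trapezoid's area equals the midsegment times the height.
The midsegment is (9 + 30) / 2 = 39/2.
Area = 39/2 * 16 = 312.

312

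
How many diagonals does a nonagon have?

Each of the 9 vertices connects to 6 non-adjacent vertices via diagonals.
Total connections = 9 × 6 = 54, but each diagonal is counted twice.
Number of diagonals = 54 / 2 = 27.

27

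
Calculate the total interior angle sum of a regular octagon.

The sum of interior angles of an n-sided polygon is (n - 2) * 180.
For n = 8: (8 - 2) * 180 = 6 * 180 = 1080 degrees.

1080 degrees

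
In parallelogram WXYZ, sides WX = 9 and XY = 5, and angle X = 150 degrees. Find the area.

Area = 9 * 5 * sin(150°) = 45 * 1/2 = 45/2

45/2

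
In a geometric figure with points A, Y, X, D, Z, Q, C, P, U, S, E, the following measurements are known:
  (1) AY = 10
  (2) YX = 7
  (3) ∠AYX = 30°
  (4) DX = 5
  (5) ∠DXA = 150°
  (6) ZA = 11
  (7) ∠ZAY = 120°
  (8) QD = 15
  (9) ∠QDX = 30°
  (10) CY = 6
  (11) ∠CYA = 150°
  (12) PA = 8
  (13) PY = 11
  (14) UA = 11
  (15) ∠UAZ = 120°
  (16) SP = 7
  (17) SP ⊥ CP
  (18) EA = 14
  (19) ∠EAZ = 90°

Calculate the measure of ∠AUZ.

Step 1: By the law of cosines on triangle UAZ: UZ² = 11² + 11² − 2·11·11·cos(120°) = 363, so UZ = 11·√3.
Step 2: By the inverse law of cosines on triangle AUZ: cos(∠AUZ) = (11² + (11·√3)² − 11²) / (2·11·11·√3) = 363/419.16 = 0.866, so ∠AUZ = 30°.

Therefore, the measure of angle ∠AUZ = 30°.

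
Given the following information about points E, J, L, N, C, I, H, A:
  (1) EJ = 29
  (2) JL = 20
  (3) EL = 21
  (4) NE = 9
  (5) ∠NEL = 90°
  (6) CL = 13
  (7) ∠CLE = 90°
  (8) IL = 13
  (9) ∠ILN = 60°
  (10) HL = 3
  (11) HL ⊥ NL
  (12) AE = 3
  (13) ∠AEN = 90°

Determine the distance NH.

Step 1: By the law of cosines on triangle LEN: LN² = 21² + 9² − 2·21·9·cos(90°) = 522, so LN = 3·√58.
Step 2: By the law of cosines on triangle NLH: NH² = (3·√58)² + 3² − 2·3·√58·3·cos(90°) = 531, so NH = 3·√59.

Therefore, the length of NH = 3·√59.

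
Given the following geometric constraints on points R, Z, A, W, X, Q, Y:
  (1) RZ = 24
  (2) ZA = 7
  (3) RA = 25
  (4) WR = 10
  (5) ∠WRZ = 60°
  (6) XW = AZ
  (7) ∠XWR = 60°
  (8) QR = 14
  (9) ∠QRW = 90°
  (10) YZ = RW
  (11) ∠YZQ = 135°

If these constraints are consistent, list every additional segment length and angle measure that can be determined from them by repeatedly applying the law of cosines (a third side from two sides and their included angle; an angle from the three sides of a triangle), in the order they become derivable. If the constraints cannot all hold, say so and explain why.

The constraints are consistent. Derivable facts, in order:
After 1 step:
- RX = √79
- WQ = 2·√74
- ZW = 2·√109
- ∠ARZ = 16.26°
- ∠AZR = 90°
- ∠RAZ = 73.74°
After 2 steps:
- ∠QWR = 54.46°
- ∠RQW = 35.54°
- ∠RWZ = 95.5°
- ∠RXW = 77°
- ∠RZW = 24.5°
- ∠WRX = 43°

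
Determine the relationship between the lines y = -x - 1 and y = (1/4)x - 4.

Slope of line 1: m1 = -1
Slope of line 2: m2 = 1/4
For parallel lines we need equal slopes: -1 != 1/4.
For perpendicular lines we need m1*m2 = -1: (-1)(1/4) = -1/4 != -1.
Since neither condition holds, the lines are neither parallel nor perpendicular.

Neither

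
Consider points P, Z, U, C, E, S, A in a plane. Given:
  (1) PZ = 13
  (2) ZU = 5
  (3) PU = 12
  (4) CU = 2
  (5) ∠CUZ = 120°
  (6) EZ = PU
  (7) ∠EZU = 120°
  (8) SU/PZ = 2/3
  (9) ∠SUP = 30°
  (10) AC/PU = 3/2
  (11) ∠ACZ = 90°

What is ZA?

From the given relations: AC = 3/2·PU = 3/2·12 = 18.
Step 1: By the law of cosines on triangle ZUC: ZC² = 5² + 2² − 2·5·2·cos(120°) = 39, so ZC = √39.
Step 2: By the law of cosines on triangle ZCA: ZA² = √39² + 18² − 2·√39·18·cos(90°) = 363, so ZA = 11·√3.

Therefore, the length of ZA = 11·√3.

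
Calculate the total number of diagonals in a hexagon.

The number of diagonals in an n-gon is n(n - 3)/2.
For n = 6: 6(6 - 3)/2 = 6 × 3 / 2 = 9.

9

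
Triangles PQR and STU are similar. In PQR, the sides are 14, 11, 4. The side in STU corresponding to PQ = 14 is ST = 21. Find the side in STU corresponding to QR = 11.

k = 21/14 = 3/2. TU = 3/2 * 11 = 33/2.

33/2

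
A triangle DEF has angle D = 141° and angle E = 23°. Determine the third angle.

By the triangle angle sum property, the three interior angles of any triangle add up to 180°.
We know angle D = 141° and angle E = 23°, so their sum is 164°.
Therefore angle F = 180° - 164° = 16°.

16 degrees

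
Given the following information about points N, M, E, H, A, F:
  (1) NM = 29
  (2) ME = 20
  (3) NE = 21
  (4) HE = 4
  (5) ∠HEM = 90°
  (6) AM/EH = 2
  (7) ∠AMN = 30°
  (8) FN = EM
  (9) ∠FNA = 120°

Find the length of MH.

Step 1: By the law of cosines on triangle MEH: MH² = 20² + 4² − 2·20·4·cos(90°) = 416, so MH = 4·√26.

Therefore, the length of MH = 4·√26.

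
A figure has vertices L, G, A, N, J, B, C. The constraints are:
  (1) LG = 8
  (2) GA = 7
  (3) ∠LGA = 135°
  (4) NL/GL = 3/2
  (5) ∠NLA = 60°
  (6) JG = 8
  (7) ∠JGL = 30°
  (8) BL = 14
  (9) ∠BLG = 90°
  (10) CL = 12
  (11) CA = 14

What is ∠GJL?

Step 1: By the law of cosines on triangle JGL: JL² = 8² + 8² − 2·8·8·cos(30°) = 17.15, so JL ≈ 4.14.
Step 2: By the inverse law of cosines on triangle GJL: cos(∠GJL) = (8² + 4.14² − 8²) / (2·8·4.14) = 17.15/66.26 = 0.2588, so ∠GJL = 75°.

Therefore, the measure of angle ∠GJL = 75°.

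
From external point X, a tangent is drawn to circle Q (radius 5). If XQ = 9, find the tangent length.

tangent = √(d² - r²) = √(9² - 5²) = √(81 - 25) = √56 = 2*sqrt(14)

2*sqrt(14)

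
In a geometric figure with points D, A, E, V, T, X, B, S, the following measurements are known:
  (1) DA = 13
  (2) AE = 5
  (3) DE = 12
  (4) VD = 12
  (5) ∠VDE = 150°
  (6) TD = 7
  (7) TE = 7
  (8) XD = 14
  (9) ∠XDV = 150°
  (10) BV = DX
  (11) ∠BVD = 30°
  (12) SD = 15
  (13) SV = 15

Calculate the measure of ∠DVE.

Step 1: By the law of cosines on triangle VDE: VE² = 12² + 12² − 2·12·12·cos(150°) = 537.42, so VE ≈ 23.18.
Step 2: By the inverse law of cosines on triangle DVE: cos(∠DVE) = (12² + 23.18² − 12²) / (2·12·23.18) = 537.42/556.37 = 0.9659, so ∠DVE = 15°.

Therefore, the measure of angle ∠DVE = 15°.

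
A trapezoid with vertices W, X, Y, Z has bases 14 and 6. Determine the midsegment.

midsegment = (14 + 6) / 2 = 20 / 2 = 10

10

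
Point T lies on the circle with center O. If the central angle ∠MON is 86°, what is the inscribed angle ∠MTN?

By the inscribed angle theorem, the inscribed angle is half the central angle.
Inscribed angle = 86° / 2 = 43°

43°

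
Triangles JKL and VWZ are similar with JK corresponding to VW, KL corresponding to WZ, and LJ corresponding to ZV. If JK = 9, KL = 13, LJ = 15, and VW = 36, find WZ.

k = 36/9 = 4. WZ = 4 * 13 = 52.

52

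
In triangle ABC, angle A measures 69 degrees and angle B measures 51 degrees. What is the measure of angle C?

angle C = 180 - 69 - 51 = 60 degrees.

60 degrees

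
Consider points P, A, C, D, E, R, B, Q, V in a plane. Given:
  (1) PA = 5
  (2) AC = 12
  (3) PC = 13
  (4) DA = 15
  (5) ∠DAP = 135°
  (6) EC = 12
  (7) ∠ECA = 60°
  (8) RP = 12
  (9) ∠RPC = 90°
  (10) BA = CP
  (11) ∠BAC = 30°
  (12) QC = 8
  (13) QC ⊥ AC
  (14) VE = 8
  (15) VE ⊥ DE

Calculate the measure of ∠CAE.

Step 1: By the law of cosines on triangle ACE: AE² = 12² + 12² − 2·12·12·cos(60°) = 144, so AE = 12.
Step 2: By the inverse law of cosines on triangle CAE: cos(∠CAE) = (12² + 12² − 12²) / (2·12·12) = 144/288 = 0.5, so ∠CAE = 60°.

Therefore, the measure of angle ∠CAE = 60°.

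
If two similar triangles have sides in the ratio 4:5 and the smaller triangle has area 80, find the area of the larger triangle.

Area ratio = (4/5)^2 = 16/25. Area of the larger triangle = 80 * 25/16 = 125.

125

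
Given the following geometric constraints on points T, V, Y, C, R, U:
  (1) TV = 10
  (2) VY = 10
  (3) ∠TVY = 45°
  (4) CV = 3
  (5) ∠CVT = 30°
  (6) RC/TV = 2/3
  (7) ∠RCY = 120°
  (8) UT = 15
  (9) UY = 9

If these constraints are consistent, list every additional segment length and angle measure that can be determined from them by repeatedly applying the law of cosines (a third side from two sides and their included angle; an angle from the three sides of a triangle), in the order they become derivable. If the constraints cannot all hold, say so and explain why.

The constraints are consistent. Derivable facts, in order:
After 1 step:
- TC ≈ 7.55
- TY ≈ 7.65
After 2 steps:
- ∠CTV = 11.46°
- ∠TCV = 138.54°
- ∠TUY = 23.6°
- ∠TYU = 128.32°
- ∠TYV = 67.5°
- ∠UTY = 28.08°
- ∠VTY = 67.5°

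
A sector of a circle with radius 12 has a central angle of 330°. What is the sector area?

Sector area = πr² × θ/360
= π × 12² × 11/12
= π × 144 × 11/12
= 132*pi

132*pi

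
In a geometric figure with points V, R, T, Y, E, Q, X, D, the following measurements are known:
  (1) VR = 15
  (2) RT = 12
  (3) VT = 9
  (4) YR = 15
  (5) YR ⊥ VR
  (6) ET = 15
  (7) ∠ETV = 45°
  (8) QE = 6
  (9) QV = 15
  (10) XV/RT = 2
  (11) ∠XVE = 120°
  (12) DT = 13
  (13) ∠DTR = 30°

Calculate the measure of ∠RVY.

Step 1: By the law of cosines on triangle VRY: VY² = 15² + 15² − 2·15·15·cos(90°) = 450, so VY = 15·√2.
Step 2: By the inverse law of cosines on triangle RVY: cos(∠RVY) = (15² + (15·√2)² − 15²) / (2·15·15·√2) = 450/636.4 = 0.7071, so ∠RVY = 45°.

Therefore, the measure of angle ∠RVY = 45°.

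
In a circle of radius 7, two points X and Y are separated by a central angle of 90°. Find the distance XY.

Chord = 2(7) sin(45°) = 7*sqrt(2)

7*sqrt(2)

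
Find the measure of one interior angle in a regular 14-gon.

Each interior angle of a regular n-gon is (n - 2) * 180 / n.
For n = 14: (14 - 2) * 180 / 14 = 2160/14 = 1080/7 degrees.

1080/7 degrees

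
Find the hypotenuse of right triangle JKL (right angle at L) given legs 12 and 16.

In a right triangle, the square of the hypotenuse equals the sum of the squares of the two legs.
The legs are 12 and 16, so the hypotenuse = sqrt(144 + 256) = sqrt(400) = 20.

20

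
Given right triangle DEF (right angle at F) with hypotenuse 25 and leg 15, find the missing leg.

By the Pythagorean theorem: EF^2 = DE^2 - DF^2
EF^2 = 25^2 - 15^2 = 625 - 225 = 400
EF = sqrt(400) = 20

20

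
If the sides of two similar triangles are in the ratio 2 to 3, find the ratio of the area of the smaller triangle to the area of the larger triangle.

Area scales with the square of linear dimensions. If every length is multiplied by 2/3, then the area is multiplied by (2/3)^2 = 4/9.
The area ratio is 4:9.

4:9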